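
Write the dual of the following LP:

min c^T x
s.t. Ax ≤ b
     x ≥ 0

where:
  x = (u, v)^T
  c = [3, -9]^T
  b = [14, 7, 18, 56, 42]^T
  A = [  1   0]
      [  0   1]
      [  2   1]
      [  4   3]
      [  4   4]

Primal min cᵀx s.t. Ax ≤ b, x ≥ 0  →  Dual max −bᵀy s.t. Aᵀy ≥ −c, y ≥ 0.

Maximize: z = -14y1 - 7y2 - 18y3 - 56y4 - 42y5

Subject to:
  y1 + 2y3 + 4y4 + 4y5 ≥ -3
  y2 + y3 + 3y4 + 4y5 ≥ 9
  y1, y2, y3, y4, y5 ≥ 0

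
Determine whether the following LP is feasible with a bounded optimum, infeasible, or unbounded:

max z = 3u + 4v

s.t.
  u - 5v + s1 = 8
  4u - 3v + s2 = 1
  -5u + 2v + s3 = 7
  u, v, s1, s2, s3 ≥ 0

Unbounded (objective can increase without bound)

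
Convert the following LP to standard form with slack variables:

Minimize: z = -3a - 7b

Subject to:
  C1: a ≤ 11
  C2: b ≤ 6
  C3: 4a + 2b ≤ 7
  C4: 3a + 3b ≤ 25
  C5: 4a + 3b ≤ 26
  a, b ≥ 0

min z = -3a - 7b

s.t.
  a + s1 = 11
  b + s2 = 6
  4a + 2b + s3 = 7
  3a + 3b + s4 = 25
  4a + 3b + s5 = 26
  a, b, s1, s2, s3, s4, s5 ≥ 0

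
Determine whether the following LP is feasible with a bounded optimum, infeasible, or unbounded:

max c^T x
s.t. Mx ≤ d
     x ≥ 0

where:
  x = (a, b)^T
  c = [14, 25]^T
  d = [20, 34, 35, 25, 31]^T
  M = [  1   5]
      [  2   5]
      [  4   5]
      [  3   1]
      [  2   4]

Feasible with a bounded optimal solution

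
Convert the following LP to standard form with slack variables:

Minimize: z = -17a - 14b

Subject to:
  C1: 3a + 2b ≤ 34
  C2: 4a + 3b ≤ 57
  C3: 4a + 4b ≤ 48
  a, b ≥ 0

min z = -17a - 14b

s.t.
  3a + 2b + s1 = 34
  4a + 3b + s2 = 57
  4a + 4b + s3 = 48
  a, b, s1, s2, s3 ≥ 0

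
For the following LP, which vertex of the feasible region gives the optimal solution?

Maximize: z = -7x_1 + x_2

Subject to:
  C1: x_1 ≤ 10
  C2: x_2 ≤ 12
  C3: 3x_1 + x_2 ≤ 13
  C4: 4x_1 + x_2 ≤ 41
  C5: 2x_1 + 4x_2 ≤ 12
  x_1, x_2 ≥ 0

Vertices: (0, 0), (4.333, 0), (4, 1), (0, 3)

Evaluate the objective at each vertex of the feasible region:
  z(0, 0) = 0
  z(4.333, 0) = -30.33
  z(4, 1) = -27
  z(0, 3) = 3  ←
The maximum is at x_1 = 0, x_2 = 3.

(0, 3)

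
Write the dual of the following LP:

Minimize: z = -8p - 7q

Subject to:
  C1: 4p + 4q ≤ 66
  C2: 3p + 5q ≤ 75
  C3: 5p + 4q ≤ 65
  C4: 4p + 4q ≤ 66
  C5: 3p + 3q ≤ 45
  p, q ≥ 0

Primal min cᵀx s.t. Ax ≤ b, x ≥ 0  →  Dual max −bᵀy s.t. Aᵀy ≥ −c, y ≥ 0.

Maximize: z = -66y1 - 75y2 - 65y3 - 66y4 - 45y5

Subject to:
  4y1 + 3y2 + 5y3 + 4y4 + 3y5 ≥ 8
  4y1 + 5y2 + 4y3 + 4y4 + 3y5 ≥ 7
  y1, y2, y3, y4, y5 ≥ 0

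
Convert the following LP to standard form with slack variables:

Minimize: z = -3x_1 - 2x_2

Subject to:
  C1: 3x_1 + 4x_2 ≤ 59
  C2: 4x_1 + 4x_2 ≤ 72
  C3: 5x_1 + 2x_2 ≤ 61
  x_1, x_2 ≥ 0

min z = -3x_1 - 2x_2

s.t.
  3x_1 + 4x_2 + s1 = 59
  4x_1 + 4x_2 + s2 = 72
  5x_1 + 2x_2 + s3 = 61
  x_1, x_2, s1, s2, s3 ≥ 0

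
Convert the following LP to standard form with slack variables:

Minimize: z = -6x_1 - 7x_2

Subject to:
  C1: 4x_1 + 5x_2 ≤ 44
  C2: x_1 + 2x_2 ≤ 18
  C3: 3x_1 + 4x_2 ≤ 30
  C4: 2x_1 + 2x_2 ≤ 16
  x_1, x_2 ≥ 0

min z = -6x_1 - 7x_2

s.t.
  4x_1 + 5x_2 + s1 = 44
  x_1 + 2x_2 + s2 = 18
  3x_1 + 4x_2 + s3 = 30
  2x_1 + 2x_2 + s4 = 16
  x_1, x_2, s1, s2, s3, s4 ≥ 0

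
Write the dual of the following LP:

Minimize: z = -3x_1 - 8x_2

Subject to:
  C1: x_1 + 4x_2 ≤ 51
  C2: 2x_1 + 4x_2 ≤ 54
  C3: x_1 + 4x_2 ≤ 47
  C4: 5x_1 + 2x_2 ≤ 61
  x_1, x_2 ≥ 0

Primal min cᵀx s.t. Ax ≤ b, x ≥ 0  →  Dual max −bᵀy s.t. Aᵀy ≥ −c, y ≥ 0.

Maximize: z = -51y1 - 54y2 - 47y3 - 61y4

Subject to:
  y1 + 2y2 + y3 + 5y4 ≥ 3
  4y1 + 4y2 + 4y3 + 2y4 ≥ 8
  y1, y2, y3, y4 ≥ 0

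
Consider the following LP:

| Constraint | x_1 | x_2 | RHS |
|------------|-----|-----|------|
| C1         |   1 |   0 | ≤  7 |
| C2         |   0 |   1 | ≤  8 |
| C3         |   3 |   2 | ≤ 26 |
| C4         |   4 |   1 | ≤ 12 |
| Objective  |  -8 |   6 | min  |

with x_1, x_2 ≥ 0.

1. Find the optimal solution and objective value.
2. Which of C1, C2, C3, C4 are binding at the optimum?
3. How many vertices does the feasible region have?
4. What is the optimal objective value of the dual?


1. x_1 = 3, x_2 = 0, z = -24
2. C4
3. 4
4. -24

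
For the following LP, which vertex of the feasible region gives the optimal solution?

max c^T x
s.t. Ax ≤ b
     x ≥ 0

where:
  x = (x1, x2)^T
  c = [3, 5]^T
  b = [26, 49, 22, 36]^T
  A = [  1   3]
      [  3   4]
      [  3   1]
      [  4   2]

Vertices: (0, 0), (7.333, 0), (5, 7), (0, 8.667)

Evaluate the objective at each vertex of the feasible region:
  z(0, 0) = 0
  z(7.333, 0) = 22
  z(5, 7) = 50  ←
  z(0, 8.667) = 43.33
The maximum is at x1 = 5, x2 = 7.

(5, 7)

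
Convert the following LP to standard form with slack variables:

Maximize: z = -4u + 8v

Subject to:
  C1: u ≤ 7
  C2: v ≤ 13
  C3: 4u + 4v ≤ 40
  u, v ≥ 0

max z = -4u + 8v

s.t.
  u + s1 = 7
  v + s2 = 13
  4u + 4v + s3 = 40
  u, v, s1, s2, s3 ≥ 0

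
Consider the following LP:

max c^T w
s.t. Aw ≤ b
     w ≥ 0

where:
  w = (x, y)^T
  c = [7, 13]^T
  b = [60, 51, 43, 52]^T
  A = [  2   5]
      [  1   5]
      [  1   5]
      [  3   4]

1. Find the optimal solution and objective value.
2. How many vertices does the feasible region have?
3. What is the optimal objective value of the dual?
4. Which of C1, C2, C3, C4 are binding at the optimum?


1. x = 8, y = 7, z = 147
2. 4
3. 147
4. C3, C4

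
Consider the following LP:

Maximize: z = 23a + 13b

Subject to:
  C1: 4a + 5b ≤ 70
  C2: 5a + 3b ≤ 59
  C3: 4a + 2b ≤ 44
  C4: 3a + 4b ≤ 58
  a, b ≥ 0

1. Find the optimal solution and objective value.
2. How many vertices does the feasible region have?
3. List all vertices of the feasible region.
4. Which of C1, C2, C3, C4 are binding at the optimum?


1. a = 7, b = 8, z = 265
2. 5
3. (0, 0), (11, 0), (7, 8), (6.538, 8.769), (0, 14)
4. C2, C3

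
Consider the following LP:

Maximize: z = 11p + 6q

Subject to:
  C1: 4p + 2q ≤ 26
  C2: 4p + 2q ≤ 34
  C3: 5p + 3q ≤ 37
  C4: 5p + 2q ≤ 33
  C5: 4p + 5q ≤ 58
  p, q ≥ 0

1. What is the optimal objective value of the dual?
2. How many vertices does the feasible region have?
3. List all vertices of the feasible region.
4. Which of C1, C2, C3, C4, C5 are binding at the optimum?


1. 76
2. 5
3. (0, 0), (6.5, 0), (2, 9), (0.8462, 10.92), (0, 11.6)
4. C1, C3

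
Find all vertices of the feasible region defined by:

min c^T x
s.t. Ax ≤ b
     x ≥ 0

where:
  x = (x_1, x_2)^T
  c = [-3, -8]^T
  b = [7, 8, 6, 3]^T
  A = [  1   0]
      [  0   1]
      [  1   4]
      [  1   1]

(0, 0), (3, 0), (2, 1), (0, 1.5)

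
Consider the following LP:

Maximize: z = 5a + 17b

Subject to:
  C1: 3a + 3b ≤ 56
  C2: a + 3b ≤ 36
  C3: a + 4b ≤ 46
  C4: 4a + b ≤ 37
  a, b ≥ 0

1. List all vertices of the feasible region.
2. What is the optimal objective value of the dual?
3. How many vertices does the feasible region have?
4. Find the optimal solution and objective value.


1. (0, 0), (9.25, 0), (6.818, 9.727), (6, 10), (0, 11.5)
2. 200
3. 5
4. a = 6, b = 10, z = 200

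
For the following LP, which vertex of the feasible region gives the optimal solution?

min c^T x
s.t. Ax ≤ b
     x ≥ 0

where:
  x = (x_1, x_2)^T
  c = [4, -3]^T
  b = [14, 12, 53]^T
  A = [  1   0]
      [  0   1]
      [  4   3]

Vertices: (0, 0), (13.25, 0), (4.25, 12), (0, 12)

Evaluate the objective at each vertex of the feasible region:
  z(0, 0) = 0
  z(13.25, 0) = 53
  z(4.25, 12) = -19
  z(0, 12) = -36  ←
The minimum is at x_1 = 0, x_2 = 12.

(0, 12)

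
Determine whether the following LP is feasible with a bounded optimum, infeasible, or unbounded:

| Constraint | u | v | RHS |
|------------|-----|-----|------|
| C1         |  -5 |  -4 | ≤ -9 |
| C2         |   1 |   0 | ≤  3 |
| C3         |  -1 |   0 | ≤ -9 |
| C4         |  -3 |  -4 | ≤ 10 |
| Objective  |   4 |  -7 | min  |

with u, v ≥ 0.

Infeasible (no feasible solution exists)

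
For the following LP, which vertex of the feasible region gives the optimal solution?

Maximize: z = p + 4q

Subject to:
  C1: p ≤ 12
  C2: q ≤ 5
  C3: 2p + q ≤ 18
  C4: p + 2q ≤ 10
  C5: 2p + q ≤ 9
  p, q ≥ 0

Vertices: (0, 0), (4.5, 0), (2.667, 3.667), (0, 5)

Evaluate the objective at each vertex of the feasible region:
  z(0, 0) = 0
  z(4.5, 0) = 4.5
  z(2.667, 3.667) = 17.33
  z(0, 5) = 20  ←
The maximum is at p = 0, q = 5.

(0, 5)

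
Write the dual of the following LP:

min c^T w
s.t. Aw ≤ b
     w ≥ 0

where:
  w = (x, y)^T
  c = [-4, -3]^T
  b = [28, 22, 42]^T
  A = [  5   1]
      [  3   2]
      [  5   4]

Primal min cᵀx s.t. Ax ≤ b, x ≥ 0  →  Dual max −bᵀy s.t. Aᵀy ≥ −c, y ≥ 0.

Maximize: z = -28y1 - 22y2 - 42y3

Subject to:
  5y1 + 3y2 + 5y3 ≥ 4
  y1 + 2y2 + 4y3 ≥ 3
  y1, y2, y3 ≥ 0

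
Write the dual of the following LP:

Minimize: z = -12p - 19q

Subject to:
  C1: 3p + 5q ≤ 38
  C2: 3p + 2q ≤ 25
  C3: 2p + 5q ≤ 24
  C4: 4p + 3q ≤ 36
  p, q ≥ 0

Primal min cᵀx s.t. Ax ≤ b, x ≥ 0  →  Dual max −bᵀy s.t. Aᵀy ≥ −c, y ≥ 0.

Maximize: z = -38y1 - 25y2 - 24y3 - 36y4

Subject to:
  3y1 + 3y2 + 2y3 + 4y4 ≥ 12
  5y1 + 2y2 + 5y3 + 3y4 ≥ 19
  y1, y2, y3, y4 ≥ 0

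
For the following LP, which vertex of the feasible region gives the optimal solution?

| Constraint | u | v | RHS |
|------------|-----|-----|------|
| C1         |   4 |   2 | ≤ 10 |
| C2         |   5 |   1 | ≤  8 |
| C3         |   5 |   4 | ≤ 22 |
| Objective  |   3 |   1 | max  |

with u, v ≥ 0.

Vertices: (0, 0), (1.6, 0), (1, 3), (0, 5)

Evaluate the objective at each vertex of the feasible region:
  z(0, 0) = 0
  z(1.6, 0) = 4.8
  z(1, 3) = 6  ←
  z(0, 5) = 5
The maximum is at u = 1, v = 3.

(1, 3)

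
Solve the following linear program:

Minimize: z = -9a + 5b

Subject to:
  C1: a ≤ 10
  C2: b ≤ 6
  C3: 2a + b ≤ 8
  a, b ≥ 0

Evaluate the objective at each vertex of the feasible region:
  z(0, 0) = 0
  z(4, 0) = -36  ←
  z(1, 6) = 21
  z(0, 6) = 30
The minimum is at a = 4, b = 0.

a = 4, b = 0, z = -36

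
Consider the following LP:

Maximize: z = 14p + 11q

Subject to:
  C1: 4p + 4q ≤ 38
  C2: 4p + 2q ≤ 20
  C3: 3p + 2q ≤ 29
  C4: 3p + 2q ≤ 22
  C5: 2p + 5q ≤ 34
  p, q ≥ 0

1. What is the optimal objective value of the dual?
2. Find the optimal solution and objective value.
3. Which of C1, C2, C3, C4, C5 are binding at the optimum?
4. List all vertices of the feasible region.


1. 94
2. p = 2, q = 6, z = 94
3. C2, C5
4. (0, 0), (5, 0), (2, 6), (0, 6.8)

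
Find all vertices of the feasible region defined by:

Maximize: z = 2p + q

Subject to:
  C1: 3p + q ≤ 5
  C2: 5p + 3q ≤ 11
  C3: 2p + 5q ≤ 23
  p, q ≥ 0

(0, 0), (1.667, 0), (1, 2), (0, 3.667)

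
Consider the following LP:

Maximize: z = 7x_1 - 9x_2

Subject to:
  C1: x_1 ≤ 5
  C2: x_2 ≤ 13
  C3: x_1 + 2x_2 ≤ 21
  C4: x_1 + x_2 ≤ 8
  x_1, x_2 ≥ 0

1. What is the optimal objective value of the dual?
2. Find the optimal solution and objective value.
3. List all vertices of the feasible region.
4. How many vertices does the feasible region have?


1. 35
2. x_1 = 5, x_2 = 0, z = 35
3. (0, 0), (5, 0), (5, 3), (0, 8)
4. 4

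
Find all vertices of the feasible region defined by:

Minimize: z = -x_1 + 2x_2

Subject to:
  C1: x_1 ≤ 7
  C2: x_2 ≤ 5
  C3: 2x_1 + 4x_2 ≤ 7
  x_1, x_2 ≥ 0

(0, 0), (3.5, 0), (0, 1.75)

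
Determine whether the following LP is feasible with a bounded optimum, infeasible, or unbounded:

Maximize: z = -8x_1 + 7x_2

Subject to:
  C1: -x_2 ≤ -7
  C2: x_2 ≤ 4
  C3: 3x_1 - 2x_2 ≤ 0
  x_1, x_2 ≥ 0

Infeasible (no feasible solution exists)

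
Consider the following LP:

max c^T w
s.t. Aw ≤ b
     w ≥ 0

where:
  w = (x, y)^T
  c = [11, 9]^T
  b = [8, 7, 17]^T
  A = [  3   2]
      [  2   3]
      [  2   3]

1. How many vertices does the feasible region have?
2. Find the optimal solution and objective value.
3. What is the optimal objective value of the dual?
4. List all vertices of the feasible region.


1. 4
2. x = 2, y = 1, z = 31
3. 31
4. (0, 0), (2.667, 0), (2, 1), (0, 2.333)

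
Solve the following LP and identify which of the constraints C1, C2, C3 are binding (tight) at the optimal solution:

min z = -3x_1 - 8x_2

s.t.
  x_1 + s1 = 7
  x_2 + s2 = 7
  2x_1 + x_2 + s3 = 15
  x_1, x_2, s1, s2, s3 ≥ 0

At x_1 = 4, x_2 = 7, compute slack b - a·x for each constraint:
  C1: 7 − 4 = 3  (slack)
  C2: 7 − 7 = 0  (binding)
  C3: 15 − 15 = 0  (binding)

Optimal: x_1 = 4, x_2 = 7
Binding: C2, C3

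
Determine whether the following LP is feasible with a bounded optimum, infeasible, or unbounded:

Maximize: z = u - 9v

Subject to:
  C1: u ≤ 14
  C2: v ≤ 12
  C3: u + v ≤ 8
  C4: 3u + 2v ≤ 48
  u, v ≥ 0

Feasible with a bounded optimal solution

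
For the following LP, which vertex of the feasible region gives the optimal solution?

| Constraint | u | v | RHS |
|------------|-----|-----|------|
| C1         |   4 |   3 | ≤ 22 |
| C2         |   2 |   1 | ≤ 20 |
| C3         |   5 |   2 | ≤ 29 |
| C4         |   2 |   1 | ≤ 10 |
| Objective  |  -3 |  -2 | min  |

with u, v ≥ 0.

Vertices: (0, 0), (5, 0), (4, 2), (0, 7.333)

Evaluate the objective at each vertex of the feasible region:
  z(0, 0) = 0
  z(5, 0) = -15
  z(4, 2) = -16  ←
  z(0, 7.333) = -14.67
The minimum is at u = 4, v = 2.

(4, 2)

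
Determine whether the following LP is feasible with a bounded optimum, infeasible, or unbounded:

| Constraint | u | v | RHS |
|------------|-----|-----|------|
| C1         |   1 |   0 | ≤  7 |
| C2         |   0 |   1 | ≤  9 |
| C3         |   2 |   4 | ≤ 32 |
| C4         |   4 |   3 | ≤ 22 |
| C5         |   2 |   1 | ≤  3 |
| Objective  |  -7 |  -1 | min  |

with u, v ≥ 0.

Feasible with a bounded optimal solution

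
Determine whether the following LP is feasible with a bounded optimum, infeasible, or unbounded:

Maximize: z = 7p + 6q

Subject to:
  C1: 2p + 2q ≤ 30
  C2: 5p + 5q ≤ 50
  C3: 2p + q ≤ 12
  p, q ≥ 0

Feasible with a bounded optimal solution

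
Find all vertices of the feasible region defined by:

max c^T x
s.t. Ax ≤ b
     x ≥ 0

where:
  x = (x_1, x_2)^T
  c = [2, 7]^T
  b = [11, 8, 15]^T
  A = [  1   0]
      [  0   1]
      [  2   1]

(0, 0), (7.5, 0), (3.5, 8), (0, 8)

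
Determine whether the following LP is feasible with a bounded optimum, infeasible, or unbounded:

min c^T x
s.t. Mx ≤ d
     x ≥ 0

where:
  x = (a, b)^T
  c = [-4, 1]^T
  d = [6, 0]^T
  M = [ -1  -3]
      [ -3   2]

Unbounded (objective can decrease without bound)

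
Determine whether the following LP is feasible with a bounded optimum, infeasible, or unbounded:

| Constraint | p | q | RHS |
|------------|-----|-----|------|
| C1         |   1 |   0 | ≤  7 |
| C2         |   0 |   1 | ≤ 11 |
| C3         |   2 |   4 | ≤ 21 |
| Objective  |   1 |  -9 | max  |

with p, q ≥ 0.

Feasible with a bounded optimal solution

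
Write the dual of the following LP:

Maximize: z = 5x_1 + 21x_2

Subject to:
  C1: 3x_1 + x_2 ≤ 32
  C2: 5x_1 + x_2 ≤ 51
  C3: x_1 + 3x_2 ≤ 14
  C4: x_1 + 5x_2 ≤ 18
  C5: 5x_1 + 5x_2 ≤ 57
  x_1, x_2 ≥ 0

Primal max cᵀx s.t. Ax ≤ b, x ≥ 0  →  Dual min bᵀy s.t. Aᵀy ≥ c, y ≥ 0.

Minimize: z = 32y1 + 51y2 + 14y3 + 18y4 + 57y5

Subject to:
  3y1 + 5y2 + y3 + y4 + 5y5 ≥ 5
  y1 + y2 + 3y3 + 5y4 + 5y5 ≥ 21
  y1, y2, y3, y4, y5 ≥ 0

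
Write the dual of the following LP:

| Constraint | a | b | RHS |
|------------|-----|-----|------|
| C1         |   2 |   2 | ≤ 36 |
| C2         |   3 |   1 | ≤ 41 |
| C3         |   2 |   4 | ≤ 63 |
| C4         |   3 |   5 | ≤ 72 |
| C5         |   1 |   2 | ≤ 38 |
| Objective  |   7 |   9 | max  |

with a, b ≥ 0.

Primal max cᵀx s.t. Ax ≤ b, x ≥ 0  →  Dual min bᵀy s.t. Aᵀy ≥ c, y ≥ 0.

Minimize: z = 36y1 + 41y2 + 63y3 + 72y4 + 38y5

Subject to:
  2y1 + 3y2 + 2y3 + 3y4 + y5 ≥ 7
  2y1 + y2 + 4y3 + 5y4 + 2y5 ≥ 9
  y1, y2, y3, y4, y5 ≥ 0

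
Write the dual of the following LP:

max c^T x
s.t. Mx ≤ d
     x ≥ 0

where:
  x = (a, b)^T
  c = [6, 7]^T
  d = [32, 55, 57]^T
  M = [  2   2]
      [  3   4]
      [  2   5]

Primal max cᵀx s.t. Ax ≤ b, x ≥ 0  →  Dual min bᵀy s.t. Aᵀy ≥ c, y ≥ 0.

Minimize: z = 32y1 + 55y2 + 57y3

Subject to:
  2y1 + 3y2 + 2y3 ≥ 6
  2y1 + 4y2 + 5y3 ≥ 7
  y1, y2, y3 ≥ 0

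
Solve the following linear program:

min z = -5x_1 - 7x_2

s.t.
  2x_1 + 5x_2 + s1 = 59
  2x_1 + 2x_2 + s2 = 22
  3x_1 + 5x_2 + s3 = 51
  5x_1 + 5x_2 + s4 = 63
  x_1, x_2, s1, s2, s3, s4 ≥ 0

Evaluate the objective at each vertex of the feasible region:
  z(0, 0) = 0
  z(11, 0) = -55
  z(2, 9) = -73  ←
  z(0, 10.2) = -71.4
The minimum is at x_1 = 2, x_2 = 9.

x_1 = 2, x_2 = 9, z = -73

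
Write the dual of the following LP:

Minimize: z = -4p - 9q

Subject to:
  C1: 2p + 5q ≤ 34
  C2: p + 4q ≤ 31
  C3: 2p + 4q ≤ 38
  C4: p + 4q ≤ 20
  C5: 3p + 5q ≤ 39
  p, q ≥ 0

Primal min cᵀx s.t. Ax ≤ b, x ≥ 0  →  Dual max −bᵀy s.t. Aᵀy ≥ −c, y ≥ 0.

Maximize: z = -34y1 - 31y2 - 38y3 - 20y4 - 39y5

Subject to:
  2y1 + y2 + 2y3 + y4 + 3y5 ≥ 4
  5y1 + 4y2 + 4y3 + 4y4 + 5y5 ≥ 9
  y1, y2, y3, y4, y5 ≥ 0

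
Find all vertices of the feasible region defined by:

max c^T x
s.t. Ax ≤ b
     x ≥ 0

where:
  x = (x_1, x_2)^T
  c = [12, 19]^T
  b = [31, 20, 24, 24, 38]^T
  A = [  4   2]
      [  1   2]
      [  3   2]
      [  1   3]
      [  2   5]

(0, 0), (7.75, 0), (7, 1.5), (4, 6), (0, 7.6)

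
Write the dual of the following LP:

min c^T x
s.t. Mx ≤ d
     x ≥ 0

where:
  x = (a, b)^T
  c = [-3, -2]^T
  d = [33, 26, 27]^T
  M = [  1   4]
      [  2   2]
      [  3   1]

Primal min cᵀx s.t. Ax ≤ b, x ≥ 0  →  Dual max −bᵀy s.t. Aᵀy ≥ −c, y ≥ 0.

Maximize: z = -33y1 - 26y2 - 27y3

Subject to:
  y1 + 2y2 + 3y3 ≥ 3
  4y1 + 2y2 + y3 ≥ 2
  y1, y2, y3 ≥ 0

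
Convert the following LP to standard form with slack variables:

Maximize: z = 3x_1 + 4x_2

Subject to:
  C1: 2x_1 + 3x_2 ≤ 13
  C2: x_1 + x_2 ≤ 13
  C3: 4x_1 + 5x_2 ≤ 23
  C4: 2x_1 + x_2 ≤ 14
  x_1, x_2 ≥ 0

max z = 3x_1 + 4x_2

s.t.
  2x_1 + 3x_2 + s1 = 13
  x_1 + x_2 + s2 = 13
  4x_1 + 5x_2 + s3 = 23
  2x_1 + x_2 + s4 = 14
  x_1, x_2, s1, s2, s3, s4 ≥ 0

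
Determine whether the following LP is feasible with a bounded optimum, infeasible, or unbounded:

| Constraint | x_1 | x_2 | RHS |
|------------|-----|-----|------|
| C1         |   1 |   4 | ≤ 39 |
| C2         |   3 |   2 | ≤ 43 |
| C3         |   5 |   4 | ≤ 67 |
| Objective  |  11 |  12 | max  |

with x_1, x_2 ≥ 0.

Feasible with a bounded optimal solution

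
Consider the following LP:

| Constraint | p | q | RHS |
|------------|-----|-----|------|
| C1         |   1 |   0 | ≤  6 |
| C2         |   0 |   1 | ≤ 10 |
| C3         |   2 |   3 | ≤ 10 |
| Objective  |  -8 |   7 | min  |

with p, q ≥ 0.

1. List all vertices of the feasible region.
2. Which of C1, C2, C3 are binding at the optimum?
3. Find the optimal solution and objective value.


1. (0, 0), (5, 0), (0, 3.333)
2. C3
3. p = 5, q = 0, z = -40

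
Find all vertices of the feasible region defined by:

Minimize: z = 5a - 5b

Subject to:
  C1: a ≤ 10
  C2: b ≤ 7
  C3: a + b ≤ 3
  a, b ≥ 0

(0, 0), (3, 0), (0, 3)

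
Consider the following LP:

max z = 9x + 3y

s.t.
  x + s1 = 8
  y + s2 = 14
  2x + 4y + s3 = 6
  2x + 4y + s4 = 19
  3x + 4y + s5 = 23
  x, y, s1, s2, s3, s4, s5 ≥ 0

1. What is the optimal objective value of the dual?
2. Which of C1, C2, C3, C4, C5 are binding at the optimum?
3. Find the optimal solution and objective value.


1. 27
2. C3
3. x = 3, y = 0, z = 27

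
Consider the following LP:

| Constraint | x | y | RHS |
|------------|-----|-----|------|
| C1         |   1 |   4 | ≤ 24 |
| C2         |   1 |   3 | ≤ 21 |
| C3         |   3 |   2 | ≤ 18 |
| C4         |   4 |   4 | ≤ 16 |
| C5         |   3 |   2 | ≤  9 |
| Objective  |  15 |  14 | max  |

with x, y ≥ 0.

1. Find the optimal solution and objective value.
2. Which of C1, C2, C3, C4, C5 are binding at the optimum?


1. x = 1, y = 3, z = 57
2. C4, C5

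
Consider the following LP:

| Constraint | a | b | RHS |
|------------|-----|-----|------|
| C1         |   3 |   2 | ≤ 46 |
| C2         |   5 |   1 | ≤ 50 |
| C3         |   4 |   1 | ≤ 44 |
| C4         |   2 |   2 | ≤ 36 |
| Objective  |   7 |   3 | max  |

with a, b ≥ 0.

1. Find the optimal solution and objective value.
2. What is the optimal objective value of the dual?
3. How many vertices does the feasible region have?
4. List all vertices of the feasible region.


1. a = 8, b = 10, z = 86
2. 86
3. 4
4. (0, 0), (10, 0), (8, 10), (0, 18)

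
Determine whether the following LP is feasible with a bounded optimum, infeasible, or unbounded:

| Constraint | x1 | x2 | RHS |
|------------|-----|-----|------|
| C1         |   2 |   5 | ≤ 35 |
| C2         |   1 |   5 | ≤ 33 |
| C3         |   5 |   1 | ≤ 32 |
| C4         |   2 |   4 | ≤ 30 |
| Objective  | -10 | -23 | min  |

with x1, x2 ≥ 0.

Feasible with a bounded optimal solution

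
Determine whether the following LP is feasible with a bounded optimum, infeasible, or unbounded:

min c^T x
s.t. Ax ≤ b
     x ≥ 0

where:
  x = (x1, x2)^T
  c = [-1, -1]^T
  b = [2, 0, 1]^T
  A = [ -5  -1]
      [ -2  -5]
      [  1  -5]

Unbounded (objective can decrease without bound)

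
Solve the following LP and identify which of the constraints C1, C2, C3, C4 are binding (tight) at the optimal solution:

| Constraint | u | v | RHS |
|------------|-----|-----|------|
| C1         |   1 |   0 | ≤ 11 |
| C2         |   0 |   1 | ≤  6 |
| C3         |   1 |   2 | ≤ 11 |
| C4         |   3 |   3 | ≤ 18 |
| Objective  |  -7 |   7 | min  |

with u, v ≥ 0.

At u = 6, v = 0, compute slack b - a·x for each constraint:
  C1: 11 − 6 = 5  (slack)
  C2: 6 − 0 = 6  (slack)
  C3: 11 − 6 = 5  (slack)
  C4: 18 − 18 = 0  (binding)

Optimal: u = 6, v = 0
Binding: C4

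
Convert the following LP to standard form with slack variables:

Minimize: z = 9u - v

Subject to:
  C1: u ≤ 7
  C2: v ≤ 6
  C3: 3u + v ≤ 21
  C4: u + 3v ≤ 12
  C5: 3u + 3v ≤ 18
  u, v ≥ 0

min z = 9u - v

s.t.
  u + s1 = 7
  v + s2 = 6
  3u + v + s3 = 21
  u + 3v + s4 = 12
  3u + 3v + s5 = 18
  u, v, s1, s2, s3, s4, s5 ≥ 0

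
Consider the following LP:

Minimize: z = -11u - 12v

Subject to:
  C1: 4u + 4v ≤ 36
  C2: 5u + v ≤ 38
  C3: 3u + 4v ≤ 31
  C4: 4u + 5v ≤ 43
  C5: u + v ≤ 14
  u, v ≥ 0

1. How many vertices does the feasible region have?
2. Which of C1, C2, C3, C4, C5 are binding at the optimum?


1. 5
2. C1, C3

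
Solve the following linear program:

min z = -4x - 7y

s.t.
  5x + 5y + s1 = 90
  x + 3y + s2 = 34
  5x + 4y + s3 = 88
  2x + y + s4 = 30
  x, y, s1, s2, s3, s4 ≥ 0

Evaluate the objective at each vertex of the feasible region:
  z(0, 0) = 0
  z(15, 0) = -60
  z(12, 6) = -90
  z(10, 8) = -96  ←
  z(0, 11.33) = -79.33
The minimum is at x = 10, y = 8.

x = 10, y = 8, z = -96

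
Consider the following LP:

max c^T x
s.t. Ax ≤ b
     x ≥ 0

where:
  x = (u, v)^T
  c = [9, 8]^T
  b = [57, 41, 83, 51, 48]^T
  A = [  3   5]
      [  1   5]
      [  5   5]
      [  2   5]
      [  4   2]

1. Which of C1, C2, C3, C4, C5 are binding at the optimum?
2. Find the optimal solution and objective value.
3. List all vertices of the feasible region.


1. C1, C5
2. u = 9, v = 6, z = 129
3. (0, 0), (12, 0), (9, 6), (8, 6.6), (0, 8.2)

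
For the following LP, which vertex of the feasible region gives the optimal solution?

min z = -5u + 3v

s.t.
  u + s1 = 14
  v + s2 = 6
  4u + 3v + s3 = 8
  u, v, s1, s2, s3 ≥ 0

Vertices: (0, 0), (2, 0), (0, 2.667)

Evaluate the objective at each vertex of the feasible region:
  z(0, 0) = 0
  z(2, 0) = -10  ←
  z(0, 2.667) = 8
The minimum is at u = 2, v = 0.

(2, 0)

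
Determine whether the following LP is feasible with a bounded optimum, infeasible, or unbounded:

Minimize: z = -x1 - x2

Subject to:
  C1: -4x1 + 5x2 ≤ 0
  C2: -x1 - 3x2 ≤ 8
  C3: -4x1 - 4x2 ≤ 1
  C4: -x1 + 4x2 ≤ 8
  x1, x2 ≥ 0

Unbounded (objective can decrease without bound)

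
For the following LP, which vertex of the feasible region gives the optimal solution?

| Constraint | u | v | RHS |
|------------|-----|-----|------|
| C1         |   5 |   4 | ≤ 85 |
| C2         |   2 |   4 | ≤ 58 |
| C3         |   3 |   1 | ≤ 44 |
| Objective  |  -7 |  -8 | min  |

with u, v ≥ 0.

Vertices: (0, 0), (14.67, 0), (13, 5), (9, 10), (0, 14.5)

Evaluate the objective at each vertex of the feasible region:
  z(0, 0) = 0
  z(14.67, 0) = -102.7
  z(13, 5) = -131
  z(9, 10) = -143  ←
  z(0, 14.5) = -116
The minimum is at u = 9, v = 10.

(9, 10)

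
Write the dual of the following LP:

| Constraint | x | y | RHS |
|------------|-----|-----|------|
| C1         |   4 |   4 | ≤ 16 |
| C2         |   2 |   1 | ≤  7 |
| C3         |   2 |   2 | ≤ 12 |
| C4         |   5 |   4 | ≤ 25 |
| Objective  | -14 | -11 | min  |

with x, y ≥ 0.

Primal min cᵀx s.t. Ax ≤ b, x ≥ 0  →  Dual max −bᵀy s.t. Aᵀy ≥ −c, y ≥ 0.

Maximize: z = -16y1 - 7y2 - 12y3 - 25y4

Subject to:
  4y1 + 2y2 + 2y3 + 5y4 ≥ 14
  4y1 + y2 + 2y3 + 4y4 ≥ 11
  y1, y2, y3, y4 ≥ 0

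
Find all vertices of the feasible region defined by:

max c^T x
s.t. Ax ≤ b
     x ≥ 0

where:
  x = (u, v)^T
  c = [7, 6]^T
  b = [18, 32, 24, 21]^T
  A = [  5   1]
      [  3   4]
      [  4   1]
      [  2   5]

(0, 0), (3.6, 0), (3, 3), (0, 4.2)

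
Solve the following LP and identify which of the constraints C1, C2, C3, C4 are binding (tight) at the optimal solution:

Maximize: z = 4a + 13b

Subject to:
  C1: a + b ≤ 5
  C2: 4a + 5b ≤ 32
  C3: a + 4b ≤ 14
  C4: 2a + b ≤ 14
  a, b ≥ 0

At a = 2, b = 3, compute slack b - a·x for each constraint:
  C1: 5 − 5 = 0  (binding)
  C2: 32 − 23 = 9  (slack)
  C3: 14 − 14 = 0  (binding)
  C4: 14 − 7 = 7  (slack)

Optimal: a = 2, b = 3
Binding: C1, C3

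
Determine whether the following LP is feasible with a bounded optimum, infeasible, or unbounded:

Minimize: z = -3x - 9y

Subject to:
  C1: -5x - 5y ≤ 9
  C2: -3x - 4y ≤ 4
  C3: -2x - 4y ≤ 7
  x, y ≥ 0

Unbounded (objective can decrease without bound)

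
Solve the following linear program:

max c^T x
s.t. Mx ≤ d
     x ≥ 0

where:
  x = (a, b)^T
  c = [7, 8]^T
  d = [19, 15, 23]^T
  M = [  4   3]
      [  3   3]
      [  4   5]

Evaluate the objective at each vertex of the feasible region:
  z(0, 0) = 0
  z(4.75, 0) = 33.25
  z(4, 1) = 36
  z(2, 3) = 38  ←
  z(0, 4.6) = 36.8
The maximum is at a = 2, b = 3.

a = 2, b = 3, z = 38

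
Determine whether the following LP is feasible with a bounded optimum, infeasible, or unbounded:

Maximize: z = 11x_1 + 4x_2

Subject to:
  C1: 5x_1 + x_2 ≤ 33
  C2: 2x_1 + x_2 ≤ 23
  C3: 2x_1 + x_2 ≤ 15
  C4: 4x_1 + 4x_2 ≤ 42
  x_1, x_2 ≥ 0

Feasible with a bounded optimal solution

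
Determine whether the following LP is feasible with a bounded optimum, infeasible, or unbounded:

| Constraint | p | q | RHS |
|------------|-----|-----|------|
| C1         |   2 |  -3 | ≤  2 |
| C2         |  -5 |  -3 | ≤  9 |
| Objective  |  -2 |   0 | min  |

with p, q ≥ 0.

Unbounded (objective can decrease without bound)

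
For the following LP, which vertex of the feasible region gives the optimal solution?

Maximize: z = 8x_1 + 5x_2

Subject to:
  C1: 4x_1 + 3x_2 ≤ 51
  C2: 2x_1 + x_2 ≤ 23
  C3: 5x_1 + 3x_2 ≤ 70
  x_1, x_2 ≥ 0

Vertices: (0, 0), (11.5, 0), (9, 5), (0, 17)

Evaluate the objective at each vertex of the feasible region:
  z(0, 0) = 0
  z(11.5, 0) = 92
  z(9, 5) = 97  ←
  z(0, 17) = 85
The maximum is at x_1 = 9, x_2 = 5.

(9, 5)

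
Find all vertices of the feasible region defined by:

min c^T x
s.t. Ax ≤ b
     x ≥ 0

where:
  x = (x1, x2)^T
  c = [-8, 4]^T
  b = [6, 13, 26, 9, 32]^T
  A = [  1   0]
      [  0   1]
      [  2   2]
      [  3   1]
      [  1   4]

(0, 0), (3, 0), (0.3636, 7.909), (0, 8)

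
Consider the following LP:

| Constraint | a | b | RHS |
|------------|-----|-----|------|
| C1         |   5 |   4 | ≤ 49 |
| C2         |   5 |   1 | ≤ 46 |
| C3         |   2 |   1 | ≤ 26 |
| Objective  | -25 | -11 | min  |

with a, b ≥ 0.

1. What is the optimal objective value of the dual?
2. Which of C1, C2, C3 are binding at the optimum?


1. -236
2. C1, C2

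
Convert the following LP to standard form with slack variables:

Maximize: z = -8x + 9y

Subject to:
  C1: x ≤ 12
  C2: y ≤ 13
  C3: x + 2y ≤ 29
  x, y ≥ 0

max z = -8x + 9y

s.t.
  x + s1 = 12
  y + s2 = 13
  x + 2y + s3 = 29
  x, y, s1, s2, s3 ≥ 0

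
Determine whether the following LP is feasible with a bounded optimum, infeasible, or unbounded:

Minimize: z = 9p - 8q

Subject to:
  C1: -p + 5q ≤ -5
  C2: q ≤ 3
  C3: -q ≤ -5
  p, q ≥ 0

Infeasible (no feasible solution exists)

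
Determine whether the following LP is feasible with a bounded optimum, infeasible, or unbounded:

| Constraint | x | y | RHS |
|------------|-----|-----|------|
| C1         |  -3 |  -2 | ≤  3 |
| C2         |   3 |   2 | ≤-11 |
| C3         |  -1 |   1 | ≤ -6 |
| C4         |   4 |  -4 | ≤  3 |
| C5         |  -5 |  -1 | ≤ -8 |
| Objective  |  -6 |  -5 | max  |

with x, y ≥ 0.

Infeasible (no feasible solution exists)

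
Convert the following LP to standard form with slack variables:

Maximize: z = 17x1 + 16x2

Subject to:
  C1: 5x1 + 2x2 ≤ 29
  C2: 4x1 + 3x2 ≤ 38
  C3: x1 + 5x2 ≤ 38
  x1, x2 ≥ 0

max z = 17x1 + 16x2

s.t.
  5x1 + 2x2 + s1 = 29
  4x1 + 3x2 + s2 = 38
  x1 + 5x2 + s3 = 38
  x1, x2, s1, s2, s3 ≥ 0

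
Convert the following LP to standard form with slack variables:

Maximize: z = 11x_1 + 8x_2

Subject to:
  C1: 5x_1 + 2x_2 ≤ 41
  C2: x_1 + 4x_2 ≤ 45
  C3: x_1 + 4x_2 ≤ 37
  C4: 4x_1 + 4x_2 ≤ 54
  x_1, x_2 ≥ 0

max z = 11x_1 + 8x_2

s.t.
  5x_1 + 2x_2 + s1 = 41
  x_1 + 4x_2 + s2 = 45
  x_1 + 4x_2 + s3 = 37
  4x_1 + 4x_2 + s4 = 54
  x_1, x_2, s1, s2, s3, s4 ≥ 0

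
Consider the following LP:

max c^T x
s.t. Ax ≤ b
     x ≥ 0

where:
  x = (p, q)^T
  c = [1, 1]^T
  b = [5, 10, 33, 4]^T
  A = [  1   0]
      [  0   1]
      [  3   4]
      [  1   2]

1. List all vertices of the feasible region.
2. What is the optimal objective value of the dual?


1. (0, 0), (4, 0), (0, 2)
2. 4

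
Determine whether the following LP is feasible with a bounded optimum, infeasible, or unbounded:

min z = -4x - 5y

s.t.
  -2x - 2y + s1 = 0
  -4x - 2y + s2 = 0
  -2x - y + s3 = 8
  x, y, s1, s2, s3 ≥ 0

Unbounded (objective can decrease without bound)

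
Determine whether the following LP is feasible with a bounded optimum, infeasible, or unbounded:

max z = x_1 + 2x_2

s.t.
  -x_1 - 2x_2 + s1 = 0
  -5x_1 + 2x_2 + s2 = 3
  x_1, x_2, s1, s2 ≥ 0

Unbounded (objective can increase without bound)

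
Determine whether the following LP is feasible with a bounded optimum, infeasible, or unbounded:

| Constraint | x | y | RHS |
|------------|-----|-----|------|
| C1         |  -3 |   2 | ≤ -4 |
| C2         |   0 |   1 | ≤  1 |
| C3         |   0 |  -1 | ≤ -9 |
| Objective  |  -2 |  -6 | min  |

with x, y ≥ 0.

Infeasible (no feasible solution exists)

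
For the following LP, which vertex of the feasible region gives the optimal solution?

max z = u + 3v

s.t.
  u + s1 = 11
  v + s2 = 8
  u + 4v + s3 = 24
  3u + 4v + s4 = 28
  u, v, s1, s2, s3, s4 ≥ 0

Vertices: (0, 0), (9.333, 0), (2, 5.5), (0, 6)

Evaluate the objective at each vertex of the feasible region:
  z(0, 0) = 0
  z(9.333, 0) = 9.333
  z(2, 5.5) = 18.5  ←
  z(0, 6) = 18
The maximum is at u = 2, v = 5.5.

(2, 5.5)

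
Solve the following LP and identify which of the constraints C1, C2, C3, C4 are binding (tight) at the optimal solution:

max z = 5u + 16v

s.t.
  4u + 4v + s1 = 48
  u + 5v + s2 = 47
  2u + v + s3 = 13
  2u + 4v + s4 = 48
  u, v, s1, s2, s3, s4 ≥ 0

At u = 2, v = 9, compute slack b - a·x for each constraint:
  C1: 48 − 44 = 4  (slack)
  C2: 47 − 47 = 0  (binding)
  C3: 13 − 13 = 0  (binding)
  C4: 48 − 40 = 8  (slack)

Optimal: u = 2, v = 9
Binding: C2, C3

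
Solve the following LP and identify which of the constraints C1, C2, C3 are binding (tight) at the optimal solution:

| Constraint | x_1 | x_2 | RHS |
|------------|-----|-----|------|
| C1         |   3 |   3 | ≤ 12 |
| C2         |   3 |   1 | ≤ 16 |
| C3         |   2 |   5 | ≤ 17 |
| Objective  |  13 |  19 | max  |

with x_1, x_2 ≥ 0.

At x_1 = 1, x_2 = 3, compute slack b - a·x for each constraint:
  C1: 12 − 12 = 0  (binding)
  C2: 16 − 6 = 10  (slack)
  C3: 17 − 17 = 0  (binding)

Optimal: x_1 = 1, x_2 = 3
Binding: C1, C3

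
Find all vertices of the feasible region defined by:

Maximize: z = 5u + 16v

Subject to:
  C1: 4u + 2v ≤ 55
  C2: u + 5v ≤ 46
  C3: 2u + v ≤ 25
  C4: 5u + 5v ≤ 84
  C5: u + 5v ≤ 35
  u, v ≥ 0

(0, 0), (12.5, 0), (10, 5), (0, 7)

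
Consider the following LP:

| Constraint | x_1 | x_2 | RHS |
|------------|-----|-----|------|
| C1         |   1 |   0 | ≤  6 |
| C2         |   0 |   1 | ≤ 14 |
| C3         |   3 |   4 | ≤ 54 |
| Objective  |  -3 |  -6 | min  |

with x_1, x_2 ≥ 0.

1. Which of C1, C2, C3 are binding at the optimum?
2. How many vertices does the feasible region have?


1. C3
2. 4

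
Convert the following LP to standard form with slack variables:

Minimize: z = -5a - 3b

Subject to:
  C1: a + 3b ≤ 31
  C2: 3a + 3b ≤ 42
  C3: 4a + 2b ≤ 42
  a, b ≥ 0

min z = -5a - 3b

s.t.
  a + 3b + s1 = 31
  3a + 3b + s2 = 42
  4a + 2b + s3 = 42
  a, b, s1, s2, s3 ≥ 0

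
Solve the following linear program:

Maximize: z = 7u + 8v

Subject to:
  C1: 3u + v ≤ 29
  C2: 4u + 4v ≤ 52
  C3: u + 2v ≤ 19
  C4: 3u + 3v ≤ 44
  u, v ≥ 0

Evaluate the objective at each vertex of the feasible region:
  z(0, 0) = 0
  z(9.667, 0) = 67.67
  z(8, 5) = 96
  z(7, 6) = 97  ←
  z(0, 9.5) = 76
The maximum is at u = 7, v = 6.

u = 7, v = 6, z = 97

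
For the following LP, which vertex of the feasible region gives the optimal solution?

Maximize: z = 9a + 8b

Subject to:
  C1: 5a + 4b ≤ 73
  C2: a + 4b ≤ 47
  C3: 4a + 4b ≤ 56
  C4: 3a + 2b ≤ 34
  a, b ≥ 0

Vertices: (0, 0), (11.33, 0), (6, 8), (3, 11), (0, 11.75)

Evaluate the objective at each vertex of the feasible region:
  z(0, 0) = 0
  z(11.33, 0) = 102
  z(6, 8) = 118  ←
  z(3, 11) = 115
  z(0, 11.75) = 94
The maximum is at a = 6, b = 8.

(6, 8)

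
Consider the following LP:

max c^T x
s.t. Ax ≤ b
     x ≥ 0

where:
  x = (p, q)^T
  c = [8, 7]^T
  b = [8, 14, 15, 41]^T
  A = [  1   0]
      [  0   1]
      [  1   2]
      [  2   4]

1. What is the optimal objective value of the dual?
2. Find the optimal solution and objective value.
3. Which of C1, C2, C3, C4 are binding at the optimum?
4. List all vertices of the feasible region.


1. 88.5
2. p = 8, q = 3.5, z = 88.5
3. C1, C3
4. (0, 0), (8, 0), (8, 3.5), (0, 7.5)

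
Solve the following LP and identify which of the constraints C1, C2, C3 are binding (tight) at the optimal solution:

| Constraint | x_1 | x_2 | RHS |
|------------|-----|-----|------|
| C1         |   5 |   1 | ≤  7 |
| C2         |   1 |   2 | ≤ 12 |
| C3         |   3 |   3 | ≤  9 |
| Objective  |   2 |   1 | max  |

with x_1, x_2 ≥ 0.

At x_1 = 1, x_2 = 2, compute slack b - a·x for each constraint:
  C1: 7 − 7 = 0  (binding)
  C2: 12 − 5 = 7  (slack)
  C3: 9 − 9 = 0  (binding)

Optimal: x_1 = 1, x_2 = 2
Binding: C1, C3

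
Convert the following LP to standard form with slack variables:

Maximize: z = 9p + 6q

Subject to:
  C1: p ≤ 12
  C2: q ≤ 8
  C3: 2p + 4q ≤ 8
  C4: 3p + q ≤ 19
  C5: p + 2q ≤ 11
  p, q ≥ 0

max z = 9p + 6q

s.t.
  p + s1 = 12
  q + s2 = 8
  2p + 4q + s3 = 8
  3p + q + s4 = 19
  p + 2q + s5 = 11
  p, q, s1, s2, s3, s4, s5 ≥ 0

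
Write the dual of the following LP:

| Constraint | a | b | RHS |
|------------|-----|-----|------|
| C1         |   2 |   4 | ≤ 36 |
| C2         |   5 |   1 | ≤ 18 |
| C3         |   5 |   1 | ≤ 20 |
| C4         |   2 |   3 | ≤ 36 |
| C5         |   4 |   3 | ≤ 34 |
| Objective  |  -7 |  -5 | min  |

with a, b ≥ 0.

Primal min cᵀx s.t. Ax ≤ b, x ≥ 0  →  Dual max −bᵀy s.t. Aᵀy ≥ −c, y ≥ 0.

Maximize: z = -36y1 - 18y2 - 20y3 - 36y4 - 34y5

Subject to:
  2y1 + 5y2 + 5y3 + 2y4 + 4y5 ≥ 7
  4y1 + y2 + y3 + 3y4 + 3y5 ≥ 5
  y1, y2, y3, y4, y5 ≥ 0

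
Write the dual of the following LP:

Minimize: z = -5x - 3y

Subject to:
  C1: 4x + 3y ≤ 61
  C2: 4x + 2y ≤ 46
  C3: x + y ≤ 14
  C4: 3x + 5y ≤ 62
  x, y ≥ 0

Primal min cᵀx s.t. Ax ≤ b, x ≥ 0  →  Dual max −bᵀy s.t. Aᵀy ≥ −c, y ≥ 0.

Maximize: z = -61y1 - 46y2 - 14y3 - 62y4

Subject to:
  4y1 + 4y2 + y3 + 3y4 ≥ 5
  3y1 + 2y2 + y3 + 5y4 ≥ 3
  y1, y2, y3, y4 ≥ 0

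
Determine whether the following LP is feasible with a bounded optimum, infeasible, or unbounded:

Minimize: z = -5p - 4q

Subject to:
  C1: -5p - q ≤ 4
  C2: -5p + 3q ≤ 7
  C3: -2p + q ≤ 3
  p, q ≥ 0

Unbounded (objective can decrease without bound)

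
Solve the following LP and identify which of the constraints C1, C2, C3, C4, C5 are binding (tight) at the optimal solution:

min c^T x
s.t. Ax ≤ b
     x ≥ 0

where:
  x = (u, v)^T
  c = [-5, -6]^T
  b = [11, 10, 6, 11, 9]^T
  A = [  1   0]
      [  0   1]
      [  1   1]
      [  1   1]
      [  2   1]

At u = 0, v = 6, compute slack b - a·x for each constraint:
  C1: 11 − 0 = 11  (slack)
  C2: 10 − 6 = 4  (slack)
  C3: 6 − 6 = 0  (binding)
  C4: 11 − 6 = 5  (slack)
  C5: 9 − 6 = 3  (slack)

Optimal: u = 0, v = 6
Binding: C3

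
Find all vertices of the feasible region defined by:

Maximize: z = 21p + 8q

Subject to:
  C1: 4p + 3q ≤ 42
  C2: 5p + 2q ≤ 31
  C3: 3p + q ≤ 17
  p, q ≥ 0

(0, 0), (5.667, 0), (3, 8), (1.286, 12.29), (0, 14)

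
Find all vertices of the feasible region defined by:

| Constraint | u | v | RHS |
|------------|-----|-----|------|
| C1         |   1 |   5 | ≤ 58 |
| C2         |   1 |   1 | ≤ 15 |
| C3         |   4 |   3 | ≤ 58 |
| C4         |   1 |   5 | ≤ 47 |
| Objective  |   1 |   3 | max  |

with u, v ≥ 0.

(0, 0), (14.5, 0), (13, 2), (7, 8), (0, 9.4)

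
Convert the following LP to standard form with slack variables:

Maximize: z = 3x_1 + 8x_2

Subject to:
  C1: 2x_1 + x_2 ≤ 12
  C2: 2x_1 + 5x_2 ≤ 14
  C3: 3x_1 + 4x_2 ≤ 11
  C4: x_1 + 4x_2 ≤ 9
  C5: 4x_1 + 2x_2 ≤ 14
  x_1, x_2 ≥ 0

max z = 3x_1 + 8x_2

s.t.
  2x_1 + x_2 + s1 = 12
  2x_1 + 5x_2 + s2 = 14
  3x_1 + 4x_2 + s3 = 11
  x_1 + 4x_2 + s4 = 9
  4x_1 + 2x_2 + s5 = 14
  x_1, x_2, s1, s2, s3, s4, s5 ≥ 0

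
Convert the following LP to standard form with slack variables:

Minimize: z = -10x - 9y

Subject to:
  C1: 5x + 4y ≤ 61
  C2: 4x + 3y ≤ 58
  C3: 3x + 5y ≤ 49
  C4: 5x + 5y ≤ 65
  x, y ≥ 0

min z = -10x - 9y

s.t.
  5x + 4y + s1 = 61
  4x + 3y + s2 = 58
  3x + 5y + s3 = 49
  5x + 5y + s4 = 65
  x, y, s1, s2, s3, s4 ≥ 0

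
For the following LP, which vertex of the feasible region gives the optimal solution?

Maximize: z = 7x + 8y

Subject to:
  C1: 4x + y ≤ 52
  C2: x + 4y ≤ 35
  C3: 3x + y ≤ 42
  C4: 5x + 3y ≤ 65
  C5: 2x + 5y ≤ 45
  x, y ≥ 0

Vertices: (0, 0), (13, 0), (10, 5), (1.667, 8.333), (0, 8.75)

Evaluate the objective at each vertex of the feasible region:
  z(0, 0) = 0
  z(13, 0) = 91
  z(10, 5) = 110  ←
  z(1.667, 8.333) = 78.33
  z(0, 8.75) = 70
The maximum is at x = 10, y = 5.

(10, 5)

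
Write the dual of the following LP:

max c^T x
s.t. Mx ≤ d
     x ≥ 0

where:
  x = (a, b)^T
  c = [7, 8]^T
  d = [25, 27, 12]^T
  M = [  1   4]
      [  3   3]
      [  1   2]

Primal max cᵀx s.t. Ax ≤ b, x ≥ 0  →  Dual min bᵀy s.t. Aᵀy ≥ c, y ≥ 0.

Minimize: z = 25y1 + 27y2 + 12y3

Subject to:
  y1 + 3y2 + y3 ≥ 7
  4y1 + 3y2 + 2y3 ≥ 8
  y1, y2, y3 ≥ 0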